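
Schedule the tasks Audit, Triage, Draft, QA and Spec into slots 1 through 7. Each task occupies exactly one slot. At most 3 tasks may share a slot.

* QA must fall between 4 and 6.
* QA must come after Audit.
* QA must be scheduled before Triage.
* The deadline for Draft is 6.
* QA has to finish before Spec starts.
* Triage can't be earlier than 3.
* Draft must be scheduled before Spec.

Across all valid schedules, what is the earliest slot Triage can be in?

Triage is available from 3; precedence pushes Triage to at least 5.
Triage at 5 is achievable: Audit -> 1; Draft -> 1; QA -> 4; Spec -> 5; Triage -> 5.

5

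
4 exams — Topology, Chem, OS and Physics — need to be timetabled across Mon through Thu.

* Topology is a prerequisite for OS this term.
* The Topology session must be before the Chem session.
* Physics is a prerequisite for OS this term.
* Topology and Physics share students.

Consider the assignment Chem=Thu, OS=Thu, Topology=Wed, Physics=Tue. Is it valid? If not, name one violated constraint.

Yes

Topology is a prerequisite for OS this term — holds.
Topology and Physics share students — holds.
The Topology session must be before the Chem session — holds.
Physics is a prerequisite for OS this term — holds.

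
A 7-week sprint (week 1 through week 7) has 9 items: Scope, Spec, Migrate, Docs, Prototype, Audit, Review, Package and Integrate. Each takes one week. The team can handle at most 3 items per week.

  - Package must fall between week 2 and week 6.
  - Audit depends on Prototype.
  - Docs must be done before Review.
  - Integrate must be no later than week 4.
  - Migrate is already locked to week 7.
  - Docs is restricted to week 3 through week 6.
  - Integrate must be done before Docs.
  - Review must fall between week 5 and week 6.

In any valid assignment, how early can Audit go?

week 2

Precedence pushes Audit to at least week 2.
Audit at week 2 is achievable: Audit=week 2, Review=week 5, Migrate=week 7, Integrate=week 1, Docs=week 3, Scope=week 1, Prototype=week 1, Package=week 2, Spec=week 2.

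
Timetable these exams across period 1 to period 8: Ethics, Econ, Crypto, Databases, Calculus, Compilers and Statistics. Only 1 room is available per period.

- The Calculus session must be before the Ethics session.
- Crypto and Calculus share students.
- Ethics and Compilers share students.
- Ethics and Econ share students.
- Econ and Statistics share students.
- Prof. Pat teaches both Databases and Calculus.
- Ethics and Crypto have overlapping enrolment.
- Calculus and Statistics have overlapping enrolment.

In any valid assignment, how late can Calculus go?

Downstream work caps Calculus at period 7.
Calculus at period 7 is achievable: Ethics -> period 8; Databases -> period 3; Econ -> period 1; Calculus -> period 7; Statistics -> period 5; Compilers -> period 4; Crypto -> period 2.

period 7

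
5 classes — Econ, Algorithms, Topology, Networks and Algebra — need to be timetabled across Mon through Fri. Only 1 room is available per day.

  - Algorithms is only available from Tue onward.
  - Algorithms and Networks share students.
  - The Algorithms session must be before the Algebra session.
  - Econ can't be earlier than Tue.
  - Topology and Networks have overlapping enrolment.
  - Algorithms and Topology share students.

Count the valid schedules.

24

Splitting on Econ: it can be Tue (6), Wed (6), Thu (6), Fri (6). Listing each branch's schedules as (Algorithms, Topology, Networks, Algebra):
Econ=Tue: (Wed,Mon,Thu,Fri) (Wed,Mon,Fri,Thu) (Wed,Thu,Mon,Fri) (Wed,Fri,Mon,Thu) (Thu,Mon,Wed,Fri) (Thu,Wed,Mon,Fri) — 6.
Econ=Wed: (Tue,Mon,Thu,Fri) (Tue,Mon,Fri,Thu) (Tue,Thu,Mon,Fri) (Tue,Fri,Mon,Thu) (Thu,Mon,Tue,Fri) (Thu,Tue,Mon,Fri) — 6.
Econ=Thu: (Tue,Mon,Wed,Fri) (Tue,Mon,Fri,Wed) (Tue,Wed,Mon,Fri) (Tue,Fri,Mon,Wed) (Wed,Mon,Tue,Fri) (Wed,Tue,Mon,Fri) — 6.
Econ=Fri: (Tue,Mon,Wed,Thu) (Tue,Mon,Thu,Wed) (Tue,Wed,Mon,Thu) (Tue,Thu,Mon,Wed) (Wed,Mon,Tue,Thu) (Wed,Tue,Mon,Thu) — 6.
Summing: 6 + 6 + 6 + 6 = 24.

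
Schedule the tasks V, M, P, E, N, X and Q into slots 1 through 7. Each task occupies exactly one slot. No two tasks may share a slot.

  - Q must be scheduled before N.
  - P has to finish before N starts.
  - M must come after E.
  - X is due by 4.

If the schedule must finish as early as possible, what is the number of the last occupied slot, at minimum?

slot 7

The precedence chain requires at least 2 distinct slots.
With at most 1 per slot and 7 tasks, at least 7 slots are needed.
7 works (last occupied slot: 7): for example N=4; V=7; Q=3; X=1; M=6; E=5; P=2.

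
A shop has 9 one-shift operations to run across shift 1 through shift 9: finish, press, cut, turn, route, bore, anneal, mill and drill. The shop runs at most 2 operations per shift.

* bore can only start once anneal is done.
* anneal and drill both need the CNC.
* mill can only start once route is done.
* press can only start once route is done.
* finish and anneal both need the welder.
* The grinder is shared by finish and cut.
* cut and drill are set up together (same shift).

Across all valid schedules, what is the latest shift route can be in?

shift 8

Downstream work caps route at shift 8.
route at shift 8 is achievable: turn -> shift 1; route -> shift 8; cut -> shift 3; press -> shift 9; bore -> shift 2; anneal -> shift 1; mill -> shift 9; finish -> shift 2; drill -> shift 3.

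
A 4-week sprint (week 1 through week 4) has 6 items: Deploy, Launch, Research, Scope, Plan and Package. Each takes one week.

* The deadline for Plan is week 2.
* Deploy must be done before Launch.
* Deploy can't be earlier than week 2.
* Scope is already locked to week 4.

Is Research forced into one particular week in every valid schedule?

No

Research can be week 1 (e.g. Plan in week 1, Package in week 1, Research in week 1, Launch in week 3, Scope in week 4, Deploy in week 2) or week 2 (e.g. Launch=week 3, Deploy=week 2, Scope=week 4, Research=week 2, Plan=week 1, Package=week 1).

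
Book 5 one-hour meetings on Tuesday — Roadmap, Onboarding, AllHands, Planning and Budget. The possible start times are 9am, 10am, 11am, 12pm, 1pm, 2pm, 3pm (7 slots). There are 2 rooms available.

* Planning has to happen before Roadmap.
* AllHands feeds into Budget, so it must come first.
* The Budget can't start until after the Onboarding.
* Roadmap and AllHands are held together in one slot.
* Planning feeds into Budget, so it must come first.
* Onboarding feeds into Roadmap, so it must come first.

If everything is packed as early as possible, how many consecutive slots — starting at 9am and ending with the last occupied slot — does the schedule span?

3 slots

The precedence chain requires at least 3 distinct slots.
With at most 2 per slot and 5 meetings, at least 3 slots are needed.
3 works (last occupied slot: 11am): for example AllHands=10am; Budget=11am; Roadmap=10am; Onboarding=9am; Planning=9am.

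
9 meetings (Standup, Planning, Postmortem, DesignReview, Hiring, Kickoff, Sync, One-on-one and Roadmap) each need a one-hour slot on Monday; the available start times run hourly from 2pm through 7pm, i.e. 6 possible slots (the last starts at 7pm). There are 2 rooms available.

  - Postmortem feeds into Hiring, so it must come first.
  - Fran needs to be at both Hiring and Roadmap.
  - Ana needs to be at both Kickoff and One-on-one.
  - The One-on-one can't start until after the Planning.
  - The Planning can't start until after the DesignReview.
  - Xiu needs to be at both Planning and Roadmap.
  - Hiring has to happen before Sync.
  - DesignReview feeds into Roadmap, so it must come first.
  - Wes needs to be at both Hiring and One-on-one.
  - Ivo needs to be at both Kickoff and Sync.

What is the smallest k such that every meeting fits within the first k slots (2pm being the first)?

5 slots

The precedence chain requires at least 3 distinct slots.
With at most 2 per slot and 9 meetings, at least 5 slots are needed.
5 works (last occupied slot: 6pm): for example Standup=5pm, Planning=3pm, One-on-one=4pm, Sync=4pm, Kickoff=6pm, Roadmap=5pm, DesignReview=2pm, Postmortem=2pm, Hiring=3pm.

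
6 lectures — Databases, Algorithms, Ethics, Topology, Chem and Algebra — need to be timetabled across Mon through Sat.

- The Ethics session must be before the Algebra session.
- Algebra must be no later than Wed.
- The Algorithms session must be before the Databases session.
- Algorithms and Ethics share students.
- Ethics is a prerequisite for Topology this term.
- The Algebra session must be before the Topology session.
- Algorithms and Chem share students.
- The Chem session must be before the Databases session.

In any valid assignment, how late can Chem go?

Fri

Downstream work caps Chem at Fri.
Chem at Fri is achievable: Databases -> Sat; Chem -> Fri; Algebra -> Tue; Ethics -> Mon; Algorithms -> Tue; Topology -> Wed.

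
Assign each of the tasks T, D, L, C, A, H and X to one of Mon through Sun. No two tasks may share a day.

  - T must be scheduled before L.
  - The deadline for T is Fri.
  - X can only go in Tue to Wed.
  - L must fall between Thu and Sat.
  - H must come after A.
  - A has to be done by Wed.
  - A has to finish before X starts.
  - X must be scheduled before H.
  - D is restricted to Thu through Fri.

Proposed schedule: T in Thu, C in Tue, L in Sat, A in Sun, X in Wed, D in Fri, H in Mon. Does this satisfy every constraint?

X must be scheduled before H — violated.
A has to be done by Wed — violated.
L must fall between Thu and Sat — holds.
H must come after A — violated.
The deadline for T is Fri — holds.
No two tasks may share a day — holds.
D is restricted to Thu through Fri — holds.
T must be scheduled before L — holds.
X can only go in Tue to Wed — holds.
A has to finish before X starts — violated.

No. H must come after A is not satisfied.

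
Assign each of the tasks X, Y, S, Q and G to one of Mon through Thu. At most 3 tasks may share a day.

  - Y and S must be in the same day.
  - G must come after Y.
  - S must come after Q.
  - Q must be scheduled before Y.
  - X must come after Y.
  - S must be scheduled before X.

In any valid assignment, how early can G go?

Precedence pushes G to at least Wed.
G at Wed is achievable: S -> Tue, G -> Wed, Y -> Tue, Q -> Mon, X -> Wed.

Wed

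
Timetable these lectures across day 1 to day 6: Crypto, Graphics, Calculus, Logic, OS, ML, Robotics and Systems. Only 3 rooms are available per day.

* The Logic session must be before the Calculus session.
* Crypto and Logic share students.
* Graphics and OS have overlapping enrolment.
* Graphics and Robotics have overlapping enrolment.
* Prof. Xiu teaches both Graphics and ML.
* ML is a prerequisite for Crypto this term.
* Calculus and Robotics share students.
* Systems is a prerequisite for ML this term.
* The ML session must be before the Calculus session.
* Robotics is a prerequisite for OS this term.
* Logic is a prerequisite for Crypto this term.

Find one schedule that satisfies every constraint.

Systems=day 1, Graphics=day 3, Logic=day 1, Calculus=day 3, ML=day 2, Crypto=day 3, Robotics=day 1, OS=day 2

Checking: Systems(day 1) before ML(day 2); ML(day 2) before Crypto(day 3); Logic(day 1) before Calculus(day 3); ML(day 2) before Calculus(day 3); Logic(day 1) before Crypto(day 3); Robotics(day 1) before OS(day 2); Crypto(day 3) != Logic(day 1); Calculus(day 3) != Robotics(day 1); Graphics(day 3) != ML(day 2); Graphics(day 3) != Robotics(day 1); Graphics(day 3) != OS(day 2); max 3 per day (cap 3).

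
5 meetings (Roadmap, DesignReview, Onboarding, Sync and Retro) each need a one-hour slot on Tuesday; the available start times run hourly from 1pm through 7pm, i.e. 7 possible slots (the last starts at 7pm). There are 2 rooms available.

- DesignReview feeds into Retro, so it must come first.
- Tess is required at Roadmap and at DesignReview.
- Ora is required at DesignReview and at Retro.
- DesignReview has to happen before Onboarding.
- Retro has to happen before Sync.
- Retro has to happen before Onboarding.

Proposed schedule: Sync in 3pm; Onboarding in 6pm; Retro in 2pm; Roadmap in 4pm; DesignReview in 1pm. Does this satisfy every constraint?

Yes

DesignReview feeds into Retro, so it must come first — holds.
Ora is required at DesignReview and at Retro — holds.
Retro has to happen before Onboarding — holds.
DesignReview has to happen before Onboarding — holds.
Retro has to happen before Sync — holds.
Tess is required at Roadmap and at DesignReview — holds.
There are 2 rooms available — holds.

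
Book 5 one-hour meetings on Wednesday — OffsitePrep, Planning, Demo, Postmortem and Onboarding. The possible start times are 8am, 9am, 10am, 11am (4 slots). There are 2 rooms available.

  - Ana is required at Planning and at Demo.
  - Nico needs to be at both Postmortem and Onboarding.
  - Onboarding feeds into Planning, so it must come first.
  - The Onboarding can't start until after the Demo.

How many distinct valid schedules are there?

Splitting on OffsitePrep: it can be 8am (9), 9am (11), 10am (11), 11am (9). Listing each branch's schedules as (Planning, Demo, Postmortem, Onboarding):
OffsitePrep=8am: (10am,8am,10am,9am) (10am,8am,11am,9am) (11am,8am,9am,10am) (11am,8am,10am,9am) (11am,8am,11am,9am) (11am,8am,11am,10am) (11am,9am,8am,10am) (11am,9am,9am,10am) (11am,9am,11am,10am) — 9.
OffsitePrep=9am: (10am,8am,8am,9am) (10am,8am,10am,9am) (10am,8am,11am,9am) (11am,8am,8am,9am) (11am,8am,8am,10am) (11am,8am,9am,10am) (11am,8am,10am,9am) (11am,8am,11am,9am) (11am,8am,11am,10am) (11am,9am,8am,10am) (11am,9am,11am,10am) — 11.
OffsitePrep=10am: (10am,8am,8am,9am) (10am,8am,11am,9am) (11am,8am,8am,9am) (11am,8am,8am,10am) (11am,8am,9am,10am) (11am,8am,10am,9am) (11am,8am,11am,9am) (11am,8am,11am,10am) (11am,9am,8am,10am) (11am,9am,9am,10am) (11am,9am,11am,10am) — 11.
OffsitePrep=11am: (10am,8am,8am,9am) (10am,8am,10am,9am) (10am,8am,11am,9am) (11am,8am,8am,9am) (11am,8am,8am,10am) (11am,8am,9am,10am) (11am,8am,10am,9am) (11am,9am,8am,10am) (11am,9am,9am,10am) — 9.
Summing: 9 + 11 + 11 + 9 = 40.

40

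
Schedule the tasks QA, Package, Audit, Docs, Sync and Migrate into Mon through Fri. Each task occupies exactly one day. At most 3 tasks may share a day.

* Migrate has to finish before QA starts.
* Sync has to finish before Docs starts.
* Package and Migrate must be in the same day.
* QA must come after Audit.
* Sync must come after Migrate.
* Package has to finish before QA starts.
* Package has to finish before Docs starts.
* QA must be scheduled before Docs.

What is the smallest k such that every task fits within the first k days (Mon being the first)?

The precedence chain requires at least 3 distinct days.
With at most 3 per day and 6 tasks, at least 2 days are needed.
3 works (last occupied day: Wed): for example Sync -> Tue, QA -> Tue, Audit -> Mon, Package -> Mon, Migrate -> Mon, Docs -> Wed.

3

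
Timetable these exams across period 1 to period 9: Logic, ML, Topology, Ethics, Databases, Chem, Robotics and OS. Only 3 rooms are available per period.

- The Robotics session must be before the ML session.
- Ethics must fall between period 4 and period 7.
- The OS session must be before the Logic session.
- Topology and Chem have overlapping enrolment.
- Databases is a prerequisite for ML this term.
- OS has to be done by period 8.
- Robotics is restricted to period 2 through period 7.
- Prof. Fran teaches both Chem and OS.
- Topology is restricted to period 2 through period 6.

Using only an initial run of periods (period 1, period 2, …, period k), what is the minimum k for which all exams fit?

The precedence chain requires at least 2 distinct periods.
With at most 3 per period and 8 exams, at least 3 periods are needed.
Ethics can't be placed before period 4, so the schedule must run through at least period 4.
4 works (last occupied period: period 4): for example Databases in period 1, OS in period 1, Logic in period 2, Topology in period 2, Chem in period 3, ML in period 3, Ethics in period 4, Robotics in period 2.

4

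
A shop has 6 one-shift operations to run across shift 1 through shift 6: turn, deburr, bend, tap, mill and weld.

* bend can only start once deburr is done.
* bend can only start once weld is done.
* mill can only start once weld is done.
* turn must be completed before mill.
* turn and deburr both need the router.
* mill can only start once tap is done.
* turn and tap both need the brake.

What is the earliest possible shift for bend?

Precedence pushes bend to at least shift 2.
bend at shift 2 is achievable: deburr -> shift 1, bend -> shift 2, tap -> shift 1, weld -> shift 1, turn -> shift 2, mill -> shift 3.

shift 2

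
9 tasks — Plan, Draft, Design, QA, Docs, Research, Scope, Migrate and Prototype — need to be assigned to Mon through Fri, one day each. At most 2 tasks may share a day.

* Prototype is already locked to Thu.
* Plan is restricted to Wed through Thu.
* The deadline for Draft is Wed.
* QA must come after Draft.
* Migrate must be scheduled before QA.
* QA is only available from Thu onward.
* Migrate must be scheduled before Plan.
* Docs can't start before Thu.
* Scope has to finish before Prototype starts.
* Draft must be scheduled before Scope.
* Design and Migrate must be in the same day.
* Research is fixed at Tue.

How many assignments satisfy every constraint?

Splitting on Plan: it can be Wed (3), Thu (2). Listing each branch's schedules as (Draft, Design, QA, Docs, Research, Scope, Migrate, Prototype):
Plan=Wed: (Tue,Mon,Thu,Fri,Tue,Wed,Mon,Thu) (Tue,Mon,Fri,Thu,Tue,Wed,Mon,Thu) (Tue,Mon,Fri,Fri,Tue,Wed,Mon,Thu) — 3.
Plan=Thu: (Mon,Wed,Fri,Fri,Tue,Tue,Wed,Thu) (Tue,Mon,Fri,Fri,Tue,Wed,Mon,Thu) — 2.
Summing: 3 + 2 = 5.

5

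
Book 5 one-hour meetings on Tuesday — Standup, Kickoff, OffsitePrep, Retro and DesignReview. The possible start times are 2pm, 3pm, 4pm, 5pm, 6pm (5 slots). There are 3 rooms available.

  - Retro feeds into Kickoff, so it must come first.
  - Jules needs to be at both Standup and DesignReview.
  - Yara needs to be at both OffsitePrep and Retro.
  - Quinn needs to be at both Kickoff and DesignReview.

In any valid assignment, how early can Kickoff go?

Precedence pushes Kickoff to at least 3pm.
Kickoff at 3pm is achievable: DesignReview=4pm, Standup=2pm, OffsitePrep=3pm, Retro=2pm, Kickoff=3pm.

3pm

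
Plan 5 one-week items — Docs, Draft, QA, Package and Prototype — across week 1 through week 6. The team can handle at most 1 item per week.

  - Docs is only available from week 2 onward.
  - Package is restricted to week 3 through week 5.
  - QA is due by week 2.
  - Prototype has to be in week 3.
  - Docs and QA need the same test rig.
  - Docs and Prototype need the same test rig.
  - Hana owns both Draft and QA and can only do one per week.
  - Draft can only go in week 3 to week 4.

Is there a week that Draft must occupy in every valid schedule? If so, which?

week 4

Draft is available from week 3; Draft's own window allows nothing later than week 4.
So Draft is pinned to week 4.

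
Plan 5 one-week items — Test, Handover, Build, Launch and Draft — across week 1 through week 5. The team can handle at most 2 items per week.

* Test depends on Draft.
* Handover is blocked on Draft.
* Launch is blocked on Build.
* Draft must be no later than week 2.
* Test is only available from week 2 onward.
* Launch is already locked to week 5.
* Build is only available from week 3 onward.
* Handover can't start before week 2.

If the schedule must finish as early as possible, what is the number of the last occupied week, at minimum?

The precedence chain requires at least 2 distinct weeks.
With at most 2 per week and 5 work items, at least 3 weeks are needed.
Launch can't be placed before week 5, so the schedule must run through at least week 5.
5 works (last occupied week: week 5): for example Test -> week 2; Handover -> week 2; Build -> week 3; Launch -> week 5; Draft -> week 1.

5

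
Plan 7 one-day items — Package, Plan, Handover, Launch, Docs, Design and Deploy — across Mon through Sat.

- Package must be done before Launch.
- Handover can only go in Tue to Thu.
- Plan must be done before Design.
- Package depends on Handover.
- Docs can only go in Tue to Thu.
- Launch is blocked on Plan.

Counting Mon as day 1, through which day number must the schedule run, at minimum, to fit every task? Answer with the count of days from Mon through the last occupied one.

The precedence chain requires at least 3 distinct days.
Propagating the time windows through the other constraints, Launch can't land before Thu — that is day 4 counting from Mon — so the schedule must run through at least 4 days.
4 works (last occupied day: Thu): for example Deploy -> Mon; Plan -> Mon; Package -> Wed; Docs -> Tue; Launch -> Thu; Handover -> Tue; Design -> Tue.

4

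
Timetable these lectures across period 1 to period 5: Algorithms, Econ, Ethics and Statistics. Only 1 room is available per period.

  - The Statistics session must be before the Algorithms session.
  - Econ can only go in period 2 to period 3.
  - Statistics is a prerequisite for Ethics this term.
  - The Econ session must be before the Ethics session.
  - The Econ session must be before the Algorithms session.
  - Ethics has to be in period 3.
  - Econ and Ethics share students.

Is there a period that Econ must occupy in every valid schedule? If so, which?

period 2

Econ's window is period 2–period 3.
Ethics is fixed at period 3, and Econ can't share a period with Ethics.
So Econ must be period 2.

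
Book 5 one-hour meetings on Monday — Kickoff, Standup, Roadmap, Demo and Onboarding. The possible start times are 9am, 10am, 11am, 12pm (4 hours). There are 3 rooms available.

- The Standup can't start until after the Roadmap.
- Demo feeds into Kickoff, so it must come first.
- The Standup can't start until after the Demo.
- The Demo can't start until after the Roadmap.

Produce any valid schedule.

Roadmap -> 9am, Standup -> 11am, Kickoff -> 11am, Onboarding -> 9am, Demo -> 10am

Checking: Roadmap(9am) before Demo(10am); Roadmap(9am) before Standup(11am); Demo(10am) before Standup(11am); Demo(10am) before Kickoff(11am); max 2 per hour (cap 3).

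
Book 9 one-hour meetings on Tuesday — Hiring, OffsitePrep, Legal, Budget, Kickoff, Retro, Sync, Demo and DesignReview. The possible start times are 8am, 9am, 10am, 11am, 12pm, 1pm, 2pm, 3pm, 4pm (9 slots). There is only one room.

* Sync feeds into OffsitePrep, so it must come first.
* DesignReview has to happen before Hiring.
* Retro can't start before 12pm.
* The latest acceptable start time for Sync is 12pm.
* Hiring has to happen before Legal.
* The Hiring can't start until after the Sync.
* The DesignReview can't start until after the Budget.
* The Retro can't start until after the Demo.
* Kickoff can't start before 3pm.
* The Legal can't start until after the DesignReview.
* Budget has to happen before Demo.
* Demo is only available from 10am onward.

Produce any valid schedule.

Demo=10am, Kickoff=3pm, Sync=8am, Hiring=1pm, Budget=9am, DesignReview=11am, Legal=2pm, OffsitePrep=4pm, Retro=12pm

Checking: Sync(8am) before Hiring(1pm); DesignReview(11am) before Hiring(1pm); Sync(8am) before OffsitePrep(4pm); DesignReview(11am) before Legal(2pm); Budget(9am) before Demo(10am); Budget(9am) before DesignReview(11am); Demo(10am) before Retro(12pm); Hiring(1pm) before Legal(2pm); Retro=12pm in [12pm,4pm]; Kickoff=3pm in [3pm,4pm]; Sync=8am in [8am,12pm]; Demo=10am in [10am,4pm]; max 1 per slot (cap 1).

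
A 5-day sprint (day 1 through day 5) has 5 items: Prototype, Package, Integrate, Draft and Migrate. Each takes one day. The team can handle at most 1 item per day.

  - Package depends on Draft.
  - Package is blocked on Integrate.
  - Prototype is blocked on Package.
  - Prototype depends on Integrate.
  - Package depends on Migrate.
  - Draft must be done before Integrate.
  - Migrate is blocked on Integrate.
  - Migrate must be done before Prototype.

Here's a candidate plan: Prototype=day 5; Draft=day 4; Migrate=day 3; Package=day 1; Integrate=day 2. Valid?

The team can handle at most 1 item per day — holds.
Prototype is blocked on Package — holds.
Draft must be done before Integrate — violated.
Package depends on Draft — violated.
Package is blocked on Integrate — violated.
Migrate is blocked on Integrate — holds.
Package depends on Migrate — violated.
Migrate must be done before Prototype — holds.
Prototype depends on Integrate — holds.

No. Package depends on Draft is not satisfied.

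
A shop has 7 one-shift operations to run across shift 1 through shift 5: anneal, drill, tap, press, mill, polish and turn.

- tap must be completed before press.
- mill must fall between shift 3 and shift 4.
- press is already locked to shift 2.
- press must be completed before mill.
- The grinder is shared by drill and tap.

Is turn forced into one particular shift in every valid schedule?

No

turn can be shift 1 (e.g. press=shift 2, anneal=shift 1, polish=shift 1, turn=shift 1, tap=shift 1, mill=shift 3, drill=shift 2) or shift 2 (e.g. tap=shift 1; press=shift 2; drill=shift 2; mill=shift 3; polish=shift 1; anneal=shift 1; turn=shift 2).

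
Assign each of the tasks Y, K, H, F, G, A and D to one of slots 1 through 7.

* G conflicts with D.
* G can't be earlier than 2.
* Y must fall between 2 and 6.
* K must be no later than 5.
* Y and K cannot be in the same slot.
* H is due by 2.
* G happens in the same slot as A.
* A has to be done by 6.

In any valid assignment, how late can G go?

G is available from 2; G must be in the same slot as A, which can't be after 6, so G is at most 6.
G at 6 is achievable: K -> 1; D -> 1; Y -> 2; F -> 1; A -> 6; H -> 1; G -> 6.

6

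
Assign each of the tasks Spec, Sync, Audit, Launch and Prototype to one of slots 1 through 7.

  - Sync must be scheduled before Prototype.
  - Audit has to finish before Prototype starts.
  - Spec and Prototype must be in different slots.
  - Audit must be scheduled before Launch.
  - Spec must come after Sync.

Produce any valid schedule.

Prototype -> 2, Audit -> 1, Sync -> 1, Launch -> 2, Spec -> 3

Checking: Sync(1) before Spec(3); Sync(1) before Prototype(2); Audit(1) before Launch(2); Audit(1) before Prototype(2); Spec(3) != Prototype(2).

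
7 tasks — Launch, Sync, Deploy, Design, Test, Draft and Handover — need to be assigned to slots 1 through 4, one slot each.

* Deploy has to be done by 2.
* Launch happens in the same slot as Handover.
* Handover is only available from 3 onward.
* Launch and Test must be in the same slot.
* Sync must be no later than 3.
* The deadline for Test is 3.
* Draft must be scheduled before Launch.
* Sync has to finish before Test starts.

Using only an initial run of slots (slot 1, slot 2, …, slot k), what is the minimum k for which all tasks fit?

3 slots

The precedence chain requires at least 2 distinct slots.
Handover can't be placed before 3, so the schedule must run through at least slot 3.
3 works (last occupied slot: 3): for example Test -> 3, Draft -> 1, Sync -> 1, Launch -> 3, Handover -> 3, Deploy -> 1, Design -> 1.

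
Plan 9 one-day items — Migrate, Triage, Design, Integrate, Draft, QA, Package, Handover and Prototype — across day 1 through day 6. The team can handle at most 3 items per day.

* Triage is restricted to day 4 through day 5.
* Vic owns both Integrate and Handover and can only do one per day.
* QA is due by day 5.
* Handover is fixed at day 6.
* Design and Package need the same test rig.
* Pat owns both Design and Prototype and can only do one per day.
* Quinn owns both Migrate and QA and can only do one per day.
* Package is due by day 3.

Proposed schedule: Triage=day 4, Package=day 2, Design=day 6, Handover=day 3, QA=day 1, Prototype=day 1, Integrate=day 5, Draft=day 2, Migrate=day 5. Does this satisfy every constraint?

No. Handover is fixed at day 6 is not satisfied.

Package is due by day 3 — holds.
Design and Package need the same test rig — holds.
QA is due by day 5 — holds.
Pat owns both Design and Prototype and can only do one per day — holds.
Vic owns both Integrate and Handover and can only do one per day — holds.
Triage is restricted to day 4 through day 5 — holds.
The team can handle at most 3 items per day — holds.
Quinn owns both Migrate and QA and can only do one per day — holds.
Handover is fixed at day 6 — violated.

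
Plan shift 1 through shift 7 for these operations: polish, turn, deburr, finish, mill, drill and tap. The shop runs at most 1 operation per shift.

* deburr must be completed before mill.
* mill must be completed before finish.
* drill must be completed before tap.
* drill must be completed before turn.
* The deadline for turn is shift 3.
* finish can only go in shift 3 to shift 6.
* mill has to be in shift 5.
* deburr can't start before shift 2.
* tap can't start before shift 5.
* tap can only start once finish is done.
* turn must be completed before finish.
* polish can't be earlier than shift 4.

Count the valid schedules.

Enumerating: polish -> shift 4; finish -> shift 6; drill -> shift 1; turn -> shift 2; deburr -> shift 3; mill -> shift 5; tap -> shift 7 | drill -> shift 1, tap -> shift 7, finish -> shift 6, mill -> shift 5, deburr -> shift 2, polish -> shift 4, turn -> shift 3.

2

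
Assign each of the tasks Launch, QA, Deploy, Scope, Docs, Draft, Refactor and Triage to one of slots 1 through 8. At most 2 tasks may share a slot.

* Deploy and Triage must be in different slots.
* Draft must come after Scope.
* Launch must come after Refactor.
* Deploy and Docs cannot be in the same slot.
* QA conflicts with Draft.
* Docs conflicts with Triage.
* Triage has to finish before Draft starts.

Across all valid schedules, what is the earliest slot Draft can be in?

2

Precedence pushes Draft to at least 2.
Draft at 2 is achievable: Triage -> 1, Scope -> 1, Refactor -> 2, Draft -> 2, Deploy -> 4, QA -> 3, Launch -> 3, Docs -> 5.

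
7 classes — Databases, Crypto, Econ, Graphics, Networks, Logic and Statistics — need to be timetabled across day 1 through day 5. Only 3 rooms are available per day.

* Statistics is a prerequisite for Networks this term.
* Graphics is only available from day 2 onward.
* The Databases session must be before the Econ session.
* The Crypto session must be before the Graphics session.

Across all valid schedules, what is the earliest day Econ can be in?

Precedence pushes Econ to at least day 2.
Econ at day 2 is achievable: Graphics=day 2; Networks=day 2; Logic=day 3; Databases=day 1; Crypto=day 1; Econ=day 2; Statistics=day 1.

day 2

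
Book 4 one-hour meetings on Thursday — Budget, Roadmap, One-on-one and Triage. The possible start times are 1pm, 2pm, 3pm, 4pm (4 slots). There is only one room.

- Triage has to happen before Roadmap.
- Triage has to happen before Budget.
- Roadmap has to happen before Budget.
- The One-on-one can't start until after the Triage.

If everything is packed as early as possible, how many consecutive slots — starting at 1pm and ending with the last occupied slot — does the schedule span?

4

The precedence chain requires at least 3 distinct slots.
With at most 1 per slot and 4 meetings, at least 4 slots are needed.
4 works (last occupied slot: 4pm): for example Roadmap=2pm, One-on-one=4pm, Budget=3pm, Triage=1pm.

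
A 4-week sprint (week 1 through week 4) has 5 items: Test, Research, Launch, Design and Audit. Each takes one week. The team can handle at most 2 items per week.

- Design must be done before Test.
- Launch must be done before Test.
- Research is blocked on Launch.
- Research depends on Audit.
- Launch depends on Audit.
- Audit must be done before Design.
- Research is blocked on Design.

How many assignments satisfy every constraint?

Splitting on Test: it can be week 3 (2), week 4 (6). Listing each branch's schedules as (Research, Launch, Design, Audit) by week number:
Test=week 3: (3,2,2,1) (4,2,2,1) — 2.
Test=week 4: (3,2,2,1) (4,2,2,1) (4,2,3,1) (4,3,2,1) (4,3,3,1) (4,3,3,2) — 6.
Summing: 2 + 6 = 8.

8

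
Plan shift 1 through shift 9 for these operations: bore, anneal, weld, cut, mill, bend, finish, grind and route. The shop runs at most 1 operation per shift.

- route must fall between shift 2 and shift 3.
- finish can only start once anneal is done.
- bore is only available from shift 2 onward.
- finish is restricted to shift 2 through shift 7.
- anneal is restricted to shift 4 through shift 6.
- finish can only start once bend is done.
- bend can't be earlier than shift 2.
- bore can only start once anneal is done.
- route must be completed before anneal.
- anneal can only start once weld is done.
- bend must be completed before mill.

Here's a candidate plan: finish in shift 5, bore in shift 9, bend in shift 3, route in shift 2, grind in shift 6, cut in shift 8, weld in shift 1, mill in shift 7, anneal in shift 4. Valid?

Yes, all constraints hold

finish can only start once anneal is done — holds.
route must fall between shift 2 and shift 3 — holds.
finish can only start once bend is done — holds.
The shop runs at most 1 operation per shift — holds.
finish is restricted to shift 2 through shift 7 — holds.
bore is only available from shift 2 onward — holds.
route must be completed before anneal — holds.
bore can only start once anneal is done — holds.
anneal can only start once weld is done — holds.
bend can't be earlier than shift 2 — holds.
anneal is restricted to shift 4 through shift 6 — holds.
bend must be completed before mill — holds.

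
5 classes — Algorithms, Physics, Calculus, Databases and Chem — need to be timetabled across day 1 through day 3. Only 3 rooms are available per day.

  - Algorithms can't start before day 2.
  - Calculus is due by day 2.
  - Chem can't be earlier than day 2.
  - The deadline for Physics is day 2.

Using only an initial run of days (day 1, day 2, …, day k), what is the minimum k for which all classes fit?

2

With at most 3 per day and 5 classes, at least 2 days are needed.
Algorithms can't be placed before day 2, so the schedule must run through at least day 2.
2 works (last occupied day: day 2): for example Physics=day 1, Algorithms=day 2, Databases=day 1, Chem=day 2, Calculus=day 1.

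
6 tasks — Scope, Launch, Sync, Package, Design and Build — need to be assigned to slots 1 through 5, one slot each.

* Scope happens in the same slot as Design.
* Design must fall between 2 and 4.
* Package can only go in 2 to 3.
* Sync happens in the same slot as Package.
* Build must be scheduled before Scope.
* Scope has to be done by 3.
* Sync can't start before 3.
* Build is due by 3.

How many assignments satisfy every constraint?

Splitting on Scope: it can be 2 (5), 3 (10). Listing each branch's schedules as (Launch, Sync, Package, Design, Build):
Scope=2: (1,3,3,2,1) (2,3,3,2,1) (3,3,3,2,1) (4,3,3,2,1) (5,3,3,2,1) — 5.
Scope=3: (1,3,3,3,1) (1,3,3,3,2) (2,3,3,3,1) (2,3,3,3,2) (3,3,3,3,1) (3,3,3,3,2) (4,3,3,3,1) (4,3,3,3,2) (5,3,3,3,1) (5,3,3,3,2) — 10.
Summing: 5 + 10 = 15.

15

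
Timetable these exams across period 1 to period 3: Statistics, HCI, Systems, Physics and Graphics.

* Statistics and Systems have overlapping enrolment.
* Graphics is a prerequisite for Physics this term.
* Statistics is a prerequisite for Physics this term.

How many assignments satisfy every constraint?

30

Splitting on Statistics: it can be period 1 (18), period 2 (12). Listing each branch's schedules as (HCI, Systems, Physics, Graphics) by period number:
Statistics=period 1: (1,2,2,1) (1,2,3,1) (1,2,3,2) (1,3,2,1) (1,3,3,1) (1,3,3,2) (2,2,2,1) (2,2,3,1) (2,2,3,2) (2,3,2,1) (2,3,3,1) (2,3,3,2) (3,2,2,1) (3,2,3,1) (3,2,3,2) (3,3,2,1) (3,3,3,1) (3,3,3,2) — 18.
Statistics=period 2: (1,1,3,1) (1,1,3,2) (1,3,3,1) (1,3,3,2) (2,1,3,1) (2,1,3,2) (2,3,3,1) (2,3,3,2) (3,1,3,1) (3,1,3,2) (3,3,3,1) (3,3,3,2) — 12.
Summing: 18 + 12 = 30.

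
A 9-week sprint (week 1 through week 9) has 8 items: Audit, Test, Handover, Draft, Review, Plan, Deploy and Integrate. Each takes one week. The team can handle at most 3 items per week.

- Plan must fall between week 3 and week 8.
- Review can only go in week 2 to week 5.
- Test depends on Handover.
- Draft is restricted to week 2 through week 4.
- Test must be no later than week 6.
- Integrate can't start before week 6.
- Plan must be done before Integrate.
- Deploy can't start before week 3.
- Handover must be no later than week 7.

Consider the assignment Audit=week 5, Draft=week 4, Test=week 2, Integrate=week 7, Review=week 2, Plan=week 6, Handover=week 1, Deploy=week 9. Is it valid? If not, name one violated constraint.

Review can only go in week 2 to week 5 — holds.
Plan must fall between week 3 and week 8 — holds.
Handover must be no later than week 7 — holds.
Deploy can't start before week 3 — holds.
Plan must be done before Integrate — holds.
Draft is restricted to week 2 through week 4 — holds.
The team can handle at most 3 items per week — holds.
Test depends on Handover — holds.
Integrate can't start before week 6 — holds.
Test must be no later than week 6 — holds.

Yes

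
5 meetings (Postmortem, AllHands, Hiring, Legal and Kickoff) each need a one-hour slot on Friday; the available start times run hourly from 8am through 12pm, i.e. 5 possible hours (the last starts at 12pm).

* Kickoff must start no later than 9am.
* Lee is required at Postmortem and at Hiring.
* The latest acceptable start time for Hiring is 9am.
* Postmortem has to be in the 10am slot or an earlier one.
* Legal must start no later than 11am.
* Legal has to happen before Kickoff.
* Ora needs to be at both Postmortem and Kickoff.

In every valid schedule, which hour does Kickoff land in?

9am

Precedence pushes Kickoff to at least 9am; Kickoff's own window allows nothing later than 9am.
So Kickoff is pinned to 9am.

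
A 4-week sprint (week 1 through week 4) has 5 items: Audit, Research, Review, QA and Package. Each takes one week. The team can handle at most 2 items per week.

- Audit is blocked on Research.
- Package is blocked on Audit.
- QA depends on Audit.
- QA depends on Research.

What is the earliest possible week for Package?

week 3

Precedence pushes Package to at least week 3.
Package at week 3 is achievable: QA in week 3; Package in week 3; Audit in week 2; Review in week 1; Research in week 1.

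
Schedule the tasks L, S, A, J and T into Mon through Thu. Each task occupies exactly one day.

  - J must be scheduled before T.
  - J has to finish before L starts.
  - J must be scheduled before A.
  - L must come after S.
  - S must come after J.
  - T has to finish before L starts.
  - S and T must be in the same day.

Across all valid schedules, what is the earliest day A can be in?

Tue

Precedence pushes A to at least Tue.
A at Tue is achievable: A in Tue; S in Tue; T in Tue; L in Wed; J in Mon.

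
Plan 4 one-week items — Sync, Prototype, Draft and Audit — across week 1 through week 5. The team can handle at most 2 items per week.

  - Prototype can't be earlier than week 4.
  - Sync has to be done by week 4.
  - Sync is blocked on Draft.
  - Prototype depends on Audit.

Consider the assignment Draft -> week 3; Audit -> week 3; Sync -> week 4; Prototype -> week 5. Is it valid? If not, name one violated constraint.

Sync has to be done by week 4 — holds.
Prototype depends on Audit — holds.
Prototype can't be earlier than week 4 — holds.
The team can handle at most 2 items per week — holds.
Sync is blocked on Draft — holds.

Valid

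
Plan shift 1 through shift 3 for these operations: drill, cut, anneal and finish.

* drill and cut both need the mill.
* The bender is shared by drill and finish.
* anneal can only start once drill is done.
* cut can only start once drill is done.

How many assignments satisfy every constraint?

Splitting on drill: it can be shift 1 (8), shift 2 (2). Listing each branch's schedules as (cut, anneal, finish) by shift number:
drill=shift 1: (2,2,2) (2,2,3) (2,3,2) (2,3,3) (3,2,2) (3,2,3) (3,3,2) (3,3,3) — 8.
drill=shift 2: (3,3,1) (3,3,3) — 2.
Summing: 8 + 2 = 10.

10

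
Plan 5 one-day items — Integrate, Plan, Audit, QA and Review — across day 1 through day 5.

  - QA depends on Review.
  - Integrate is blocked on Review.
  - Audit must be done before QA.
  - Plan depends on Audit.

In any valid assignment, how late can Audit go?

Downstream work caps Audit at day 4.
Audit at day 4 is achievable: Audit=day 4, QA=day 5, Integrate=day 2, Plan=day 5, Review=day 1.

day 4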